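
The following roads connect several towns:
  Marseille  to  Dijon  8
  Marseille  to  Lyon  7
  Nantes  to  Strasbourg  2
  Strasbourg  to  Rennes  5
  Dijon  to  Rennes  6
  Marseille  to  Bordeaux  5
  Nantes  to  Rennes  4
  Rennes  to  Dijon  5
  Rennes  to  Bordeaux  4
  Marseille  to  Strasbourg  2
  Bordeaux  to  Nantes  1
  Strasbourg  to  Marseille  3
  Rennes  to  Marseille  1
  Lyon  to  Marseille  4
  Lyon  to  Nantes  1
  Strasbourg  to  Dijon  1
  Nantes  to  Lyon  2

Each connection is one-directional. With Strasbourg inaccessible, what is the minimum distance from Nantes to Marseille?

Candidate routes:
Nantes - Lyon - Marseille: 2 + 4 = 6
Nantes - Rennes - Marseille: 4 + 1 = 5
Best route has total 5.

5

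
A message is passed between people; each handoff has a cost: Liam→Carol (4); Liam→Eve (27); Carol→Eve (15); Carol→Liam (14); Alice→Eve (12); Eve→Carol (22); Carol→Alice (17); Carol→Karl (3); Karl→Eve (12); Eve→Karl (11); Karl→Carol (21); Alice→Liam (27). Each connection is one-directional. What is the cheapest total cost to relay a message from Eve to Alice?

39

Routes from Eve to Alice:
Eve-Karl-Carol-Alice: 11 + 21 + 17 = 49
Eve-Carol-Alice: 22 + 17 = 39
Best route has total 39.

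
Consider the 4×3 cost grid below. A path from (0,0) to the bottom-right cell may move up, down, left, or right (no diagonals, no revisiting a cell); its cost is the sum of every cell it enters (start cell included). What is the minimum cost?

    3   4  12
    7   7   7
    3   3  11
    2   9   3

27

Cheapest: [0,0] -> [1,0] -> [2,0] -> [3,0] -> [3,1] -> [3,2]
  3 + 7 + 3 + 2 + 9 + 3 = 27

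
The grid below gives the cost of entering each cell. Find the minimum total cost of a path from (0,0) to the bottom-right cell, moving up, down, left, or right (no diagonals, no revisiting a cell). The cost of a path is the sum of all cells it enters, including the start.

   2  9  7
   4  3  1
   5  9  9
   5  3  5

Best path: [0,0]→[1,0]→[1,1]→[1,2]→[2,2]→[3,2]
Cost: 2 + 4 + 3 + 1 + 9 + 5 = 24

24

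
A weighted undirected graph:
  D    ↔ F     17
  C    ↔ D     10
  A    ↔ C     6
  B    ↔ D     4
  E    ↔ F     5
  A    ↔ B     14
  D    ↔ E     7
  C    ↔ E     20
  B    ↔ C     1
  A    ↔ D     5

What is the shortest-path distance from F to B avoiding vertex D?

26

Paths from F to B avoiding D:
F - E - C - A - B: 5 + 20 + 6 + 14 = 45
F - E - C - B: 5 + 20 + 1 = 26
The minimum is 26.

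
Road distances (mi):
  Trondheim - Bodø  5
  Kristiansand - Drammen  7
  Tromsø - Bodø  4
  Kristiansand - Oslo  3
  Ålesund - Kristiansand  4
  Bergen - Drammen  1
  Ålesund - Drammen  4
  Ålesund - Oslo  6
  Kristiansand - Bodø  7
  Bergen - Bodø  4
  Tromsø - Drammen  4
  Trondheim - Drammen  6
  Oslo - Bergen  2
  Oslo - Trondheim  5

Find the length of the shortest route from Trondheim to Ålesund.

10

Checking several routes:
Trondheim -> Drammen -> Ålesund: 6 + 4 = 10
Trondheim -> Oslo -> Ålesund: 5 + 6 = 11
Trondheim -> Oslo -> Bergen -> Drammen -> Ålesund: 5 + 2 + 1 + 4 = 12
Shortest: 10 mi.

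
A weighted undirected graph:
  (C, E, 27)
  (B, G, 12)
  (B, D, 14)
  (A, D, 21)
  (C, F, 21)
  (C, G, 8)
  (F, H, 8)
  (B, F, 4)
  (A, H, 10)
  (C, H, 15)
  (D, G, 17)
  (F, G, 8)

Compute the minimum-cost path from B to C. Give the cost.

20

A few of the B→C routes:
B-F-C: 4 + 21 = 25
B-D-G-C: 14 + 17 + 8 = 39
B-F-G-C: 4 + 8 + 8 = 20
B-G-C: 12 + 8 = 20
B-F-H-C: 4 + 8 + 15 = 27
B-G-F-C: 12 + 8 + 21 = 41
Best route has total 20.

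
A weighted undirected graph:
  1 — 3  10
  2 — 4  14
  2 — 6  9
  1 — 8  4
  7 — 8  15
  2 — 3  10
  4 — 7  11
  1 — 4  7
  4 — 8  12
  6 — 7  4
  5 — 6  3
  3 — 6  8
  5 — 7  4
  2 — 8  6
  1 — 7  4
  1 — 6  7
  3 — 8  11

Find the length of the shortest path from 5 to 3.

Some routes from 5 to 3:
5 - 6 - 3: 3 + 8 = 11
5 - 6 - 7 - 1 - 3: 3 + 4 + 4 + 10 = 21
5 - 6 - 2 - 3: 3 + 9 + 10 = 22
5 - 7 - 1 - 3: 4 + 4 + 10 = 18
5 - 7 - 6 - 3: 4 + 4 + 8 = 16
5 - 6 - 1 - 3: 3 + 7 + 10 = 20
Best route has total 11.

11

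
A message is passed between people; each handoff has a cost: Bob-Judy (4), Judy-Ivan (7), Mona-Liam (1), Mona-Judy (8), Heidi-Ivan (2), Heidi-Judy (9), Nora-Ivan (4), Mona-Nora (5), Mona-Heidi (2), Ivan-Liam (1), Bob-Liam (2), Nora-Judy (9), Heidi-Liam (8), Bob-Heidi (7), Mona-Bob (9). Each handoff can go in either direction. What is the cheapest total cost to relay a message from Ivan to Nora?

4

Comparing a few candidate routes:
Ivan-Judy-Nora: 7 + 9 = 16
Ivan-Liam-Mona-Nora: 1 + 1 + 5 = 7
Ivan-Heidi-Liam-Mona-Nora: 2 + 8 + 1 + 5 = 16
Ivan-Heidi-Mona-Nora: 2 + 2 + 5 = 9
Ivan-Liam-Bob-Judy-Nora: 1 + 2 + 4 + 9 = 16
Ivan-Nora: 4
Best route has total 4.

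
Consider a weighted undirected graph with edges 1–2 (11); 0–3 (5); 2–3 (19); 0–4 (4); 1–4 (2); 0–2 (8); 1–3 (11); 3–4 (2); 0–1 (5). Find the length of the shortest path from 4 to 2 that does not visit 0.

Paths from 4 to 2 avoiding 0:
4→1→2: 2 + 11 = 13
4→1→3→2: 2 + 11 + 19 = 32
4→3→1→2: 2 + 11 + 11 = 24
4→3→2: 2 + 19 = 21
The minimum is 13.

13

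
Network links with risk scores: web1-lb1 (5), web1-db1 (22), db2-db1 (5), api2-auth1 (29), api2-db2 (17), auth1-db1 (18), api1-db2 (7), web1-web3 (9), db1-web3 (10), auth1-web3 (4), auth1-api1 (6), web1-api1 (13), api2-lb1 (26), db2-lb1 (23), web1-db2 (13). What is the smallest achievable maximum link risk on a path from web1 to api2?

Comparing a few candidate routes:
web1 → api1 → auth1 → web3 → db1 → db2 → api2: max(13, 6, 4, 10, 5, 17) = 17
web1 → api1 → db2 → api2: max(13, 7, 17) = 17
web1 → web3 → auth1 → api1 → db2 → api2: max(9, 4, 6, 7, 17) = 17
web1 → web3 → db1 → db2 → api2: max(9, 10, 5, 17) = 17
Smallest bottleneck: 17.

17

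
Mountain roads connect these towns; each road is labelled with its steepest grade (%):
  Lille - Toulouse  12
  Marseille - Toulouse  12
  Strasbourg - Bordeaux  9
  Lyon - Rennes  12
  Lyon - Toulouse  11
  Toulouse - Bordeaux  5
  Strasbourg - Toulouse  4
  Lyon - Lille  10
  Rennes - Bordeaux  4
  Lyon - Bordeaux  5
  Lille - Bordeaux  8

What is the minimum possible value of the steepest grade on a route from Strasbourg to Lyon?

5

Comparing a few candidate routes:
Strasbourg-Toulouse-Bordeaux-Lille-Lyon: max(4, 5, 8, 10) = 10
Strasbourg-Bordeaux-Toulouse-Lyon: max(9, 5, 11) = 11
Strasbourg-Bordeaux-Lyon: max(9, 5) = 9
Strasbourg-Bordeaux-Lille-Lyon: max(9, 8, 10) = 10
Strasbourg-Toulouse-Bordeaux-Lyon: max(4, 5, 5) = 5
The minimum achievable maximum is 5%.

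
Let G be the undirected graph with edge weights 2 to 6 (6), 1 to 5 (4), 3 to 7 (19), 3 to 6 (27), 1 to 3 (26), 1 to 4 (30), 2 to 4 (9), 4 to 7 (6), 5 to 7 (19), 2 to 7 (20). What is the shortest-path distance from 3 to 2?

A few of the 3→2 routes:
3 -> 7 -> 2: 19 + 20 = 39
3 -> 6 -> 2: 27 + 6 = 33
3 -> 7 -> 4 -> 2: 19 + 6 + 9 = 34
3 -> 1 -> 5 -> 7 -> 4 -> 2: 26 + 4 + 19 + 6 + 9 = 64
3 -> 1 -> 4 -> 2: 26 + 30 + 9 = 65
3 -> 1 -> 5 -> 7 -> 2: 26 + 4 + 19 + 20 = 69
Shortest: 33.

33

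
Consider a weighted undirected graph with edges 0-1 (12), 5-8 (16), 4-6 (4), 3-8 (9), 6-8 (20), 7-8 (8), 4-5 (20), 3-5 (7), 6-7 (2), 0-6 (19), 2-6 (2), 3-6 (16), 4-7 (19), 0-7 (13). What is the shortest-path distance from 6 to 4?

Checking several routes:
6-3-5-4: 16 + 7 + 20 = 43
6-4: 4
6-7-8-3-5-4: 2 + 8 + 9 + 7 + 20 = 46
6-7-8-5-4: 2 + 8 + 16 + 20 = 46
6-7-4: 2 + 19 = 21
Best route has total 4.

4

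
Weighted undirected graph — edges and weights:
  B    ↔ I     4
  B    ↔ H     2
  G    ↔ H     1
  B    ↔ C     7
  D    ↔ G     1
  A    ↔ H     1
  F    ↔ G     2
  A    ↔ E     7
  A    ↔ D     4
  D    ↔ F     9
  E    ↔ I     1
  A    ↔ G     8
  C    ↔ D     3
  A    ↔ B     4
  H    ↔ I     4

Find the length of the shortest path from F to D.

3

Some routes from F to D:
F - G - D: 2 + 1 = 3
F - D: 9
F - G - H - A - D: 2 + 1 + 1 + 4 = 8
F - G - H - B - A - D: 2 + 1 + 2 + 4 + 4 = 13
F - G - A - D: 2 + 8 + 4 = 14
Best route has total 3.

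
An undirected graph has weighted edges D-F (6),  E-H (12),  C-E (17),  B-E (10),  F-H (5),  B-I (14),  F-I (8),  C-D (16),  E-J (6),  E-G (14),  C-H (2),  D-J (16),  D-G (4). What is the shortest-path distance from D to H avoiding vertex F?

18

Comparing a few candidate routes:
D→J→E→H: 16 + 6 + 12 = 34
D→C→H: 16 + 2 = 18
D→G→E→C→H: 4 + 14 + 17 + 2 = 37
D→G→E→H: 4 + 14 + 12 = 30
D→J→E→C→H: 16 + 6 + 17 + 2 = 41
Best route has total 18.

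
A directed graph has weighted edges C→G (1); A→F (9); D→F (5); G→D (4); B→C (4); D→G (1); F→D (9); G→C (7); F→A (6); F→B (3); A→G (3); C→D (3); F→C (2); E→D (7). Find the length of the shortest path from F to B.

Routes from F to B:
F-B: 3
Shortest: 3.

3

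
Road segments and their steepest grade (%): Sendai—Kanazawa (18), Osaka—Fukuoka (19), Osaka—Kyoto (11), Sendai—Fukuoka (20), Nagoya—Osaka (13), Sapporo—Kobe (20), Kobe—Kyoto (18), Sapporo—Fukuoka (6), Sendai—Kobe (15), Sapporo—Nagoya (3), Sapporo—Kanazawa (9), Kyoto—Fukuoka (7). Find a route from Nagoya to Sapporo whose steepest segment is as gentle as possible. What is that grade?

A few of the Nagoya→Sapporo routes:
Nagoya - Sapporo: max(3) = 3
Nagoya - Osaka - Kyoto - Fukuoka - Sapporo: max(13, 11, 7, 6) = 13
Nagoya - Osaka - Kyoto - Kobe - Sendai - Kanazawa - Sapporo: max(13, 11, 18, 15, 18, 9) = 18
Smallest bottleneck: 3%.

3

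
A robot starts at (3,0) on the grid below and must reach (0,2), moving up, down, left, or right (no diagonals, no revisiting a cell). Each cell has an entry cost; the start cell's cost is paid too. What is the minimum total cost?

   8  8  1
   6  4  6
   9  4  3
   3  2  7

19

One optimal route is [3,0] [3,1] [2,1] [2,2] [1,2] [0,2].
Its cost is 3 + 2 + 4 + 3 + 6 + 1 = 19.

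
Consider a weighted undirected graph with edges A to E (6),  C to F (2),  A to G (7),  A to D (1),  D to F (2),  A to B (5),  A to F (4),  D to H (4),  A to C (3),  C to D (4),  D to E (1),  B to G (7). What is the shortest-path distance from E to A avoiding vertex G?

Comparing a few candidate routes:
E - A: 6
E - D - F - A: 1 + 2 + 4 = 7
E - D - A: 1 + 1 = 2
The minimum is 2.

2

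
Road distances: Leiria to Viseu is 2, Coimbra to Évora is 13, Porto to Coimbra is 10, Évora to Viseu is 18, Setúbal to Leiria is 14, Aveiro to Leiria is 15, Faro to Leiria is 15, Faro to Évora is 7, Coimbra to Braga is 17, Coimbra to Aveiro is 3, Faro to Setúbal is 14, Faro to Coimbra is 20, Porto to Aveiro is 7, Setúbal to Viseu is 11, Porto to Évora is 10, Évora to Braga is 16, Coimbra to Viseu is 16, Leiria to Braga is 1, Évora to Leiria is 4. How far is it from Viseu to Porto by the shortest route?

16

A few of the Viseu→Porto routes:
Viseu -> Leiria -> Évora -> Porto: 2 + 4 + 10 = 16
Viseu -> Évora -> Porto: 18 + 10 = 28
Viseu -> Coimbra -> Aveiro -> Porto: 16 + 3 + 7 = 26
Viseu -> Leiria -> Aveiro -> Porto: 2 + 15 + 7 = 24
Viseu -> Coimbra -> Porto: 16 + 10 = 26
Best route has total 16.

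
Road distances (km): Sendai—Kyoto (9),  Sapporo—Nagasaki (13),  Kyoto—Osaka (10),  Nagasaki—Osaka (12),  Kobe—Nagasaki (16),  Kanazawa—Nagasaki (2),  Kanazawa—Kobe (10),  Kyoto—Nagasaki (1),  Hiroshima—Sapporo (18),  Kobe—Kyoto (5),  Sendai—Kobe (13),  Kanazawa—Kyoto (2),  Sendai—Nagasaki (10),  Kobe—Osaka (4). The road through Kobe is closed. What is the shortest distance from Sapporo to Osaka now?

24

Routes from Sapporo to Osaka avoiding Kobe:
Sapporo - Nagasaki - Kanazawa - Kyoto - Osaka: 13 + 2 + 2 + 10 = 27
Sapporo - Nagasaki - Sendai - Kyoto - Osaka: 13 + 10 + 9 + 10 = 42
Sapporo - Nagasaki - Osaka: 13 + 12 = 25
Sapporo - Nagasaki - Kyoto - Osaka: 13 + 1 + 10 = 24
Shortest: 24 km.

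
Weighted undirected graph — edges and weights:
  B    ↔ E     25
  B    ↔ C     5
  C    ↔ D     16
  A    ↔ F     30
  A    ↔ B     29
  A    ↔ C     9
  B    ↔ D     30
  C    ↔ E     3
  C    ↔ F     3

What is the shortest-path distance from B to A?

Comparing a few candidate routes:
B - A: 29
B - E - C - A: 25 + 3 + 9 = 37
B - C - A: 5 + 9 = 14
Best route has total 14.

14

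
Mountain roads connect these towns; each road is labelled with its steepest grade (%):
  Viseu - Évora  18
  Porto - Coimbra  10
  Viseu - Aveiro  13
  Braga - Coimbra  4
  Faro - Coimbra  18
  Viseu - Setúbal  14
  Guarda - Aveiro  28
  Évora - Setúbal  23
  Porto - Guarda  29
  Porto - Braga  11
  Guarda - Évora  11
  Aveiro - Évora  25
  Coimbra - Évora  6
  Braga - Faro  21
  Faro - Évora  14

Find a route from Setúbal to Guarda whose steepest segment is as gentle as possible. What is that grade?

18

A few of the Setúbal→Guarda routes:
Setúbal → Viseu → Évora → Guarda: max(14, 18, 11) = 18
Setúbal → Évora → Guarda: max(23, 11) = 23
Setúbal → Viseu → Aveiro → Évora → Guarda: max(14, 13, 25, 11) = 25
Best route has worst link 18%.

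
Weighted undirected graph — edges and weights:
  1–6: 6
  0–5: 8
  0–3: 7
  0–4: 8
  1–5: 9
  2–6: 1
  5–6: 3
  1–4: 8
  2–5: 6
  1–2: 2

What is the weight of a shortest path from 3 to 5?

Paths from 3 to 5:
3 - 0 - 4 - 1 - 6 - 2 - 5: 7 + 8 + 8 + 6 + 1 + 6 = 36
3 - 0 - 4 - 1 - 5: 7 + 8 + 8 + 9 = 32
3 - 0 - 5: 7 + 8 = 15
3 - 0 - 4 - 1 - 2 - 5: 7 + 8 + 8 + 2 + 6 = 31
3 - 0 - 4 - 1 - 2 - 6 - 5: 7 + 8 + 8 + 2 + 1 + 3 = 29
3 - 0 - 4 - 1 - 6 - 5: 7 + 8 + 8 + 6 + 3 = 32
The minimum is 15.

15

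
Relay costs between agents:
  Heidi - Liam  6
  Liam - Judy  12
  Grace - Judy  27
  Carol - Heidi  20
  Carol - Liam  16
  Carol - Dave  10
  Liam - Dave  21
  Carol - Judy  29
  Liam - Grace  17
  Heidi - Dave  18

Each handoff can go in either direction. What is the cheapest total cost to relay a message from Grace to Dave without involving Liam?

66

Routes from Grace to Dave avoiding Liam:
Grace -> Judy -> Carol -> Heidi -> Dave: 27 + 29 + 20 + 18 = 94
Grace -> Judy -> Carol -> Dave: 27 + 29 + 10 = 66
Best route has total 66.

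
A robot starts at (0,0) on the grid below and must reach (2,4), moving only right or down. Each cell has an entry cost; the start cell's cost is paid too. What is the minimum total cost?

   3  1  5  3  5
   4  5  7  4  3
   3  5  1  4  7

26

Path r0c0→r0c1→r0c2→r0c3→r1c3→r1c4→r2c4: 3 + 1 + 5 + 3 + 4 + 3 + 7 = 26.
For comparison, the top-then-right route costs 27.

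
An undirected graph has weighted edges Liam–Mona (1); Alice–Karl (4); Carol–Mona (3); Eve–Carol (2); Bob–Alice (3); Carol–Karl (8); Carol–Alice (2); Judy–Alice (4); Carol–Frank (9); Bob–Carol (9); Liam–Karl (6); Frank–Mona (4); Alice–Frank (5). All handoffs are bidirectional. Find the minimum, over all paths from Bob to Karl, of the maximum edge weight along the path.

A few of the Bob→Karl routes:
Bob -> Alice -> Karl: max(3, 4) = 4
Bob -> Alice -> Frank -> Mona -> Liam -> Karl: max(3, 5, 4, 1, 6) = 6
Bob -> Alice -> Carol -> Mona -> Liam -> Karl: max(3, 2, 3, 1, 6) = 6
The minimum achievable maximum is 4.

4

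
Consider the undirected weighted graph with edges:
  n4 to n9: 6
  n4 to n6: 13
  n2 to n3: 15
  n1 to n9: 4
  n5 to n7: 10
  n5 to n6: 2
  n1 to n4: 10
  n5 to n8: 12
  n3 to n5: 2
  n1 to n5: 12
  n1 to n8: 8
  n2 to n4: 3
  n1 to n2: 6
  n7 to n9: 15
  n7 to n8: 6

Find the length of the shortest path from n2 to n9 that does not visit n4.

10

Checking several routes:
n2 → n3 → n5 → n1 → n9: 15 + 2 + 12 + 4 = 33
n2 → n1 → n8 → n7 → n9: 6 + 8 + 6 + 15 = 35
n2 → n1 → n9: 6 + 4 = 10
n2 → n3 → n5 → n7 → n9: 15 + 2 + 10 + 15 = 42
n2 → n3 → n5 → n8 → n1 → n9: 15 + 2 + 12 + 8 + 4 = 41
n2 → n1 → n5 → n7 → n9: 6 + 12 + 10 + 15 = 43
Best route has total 10.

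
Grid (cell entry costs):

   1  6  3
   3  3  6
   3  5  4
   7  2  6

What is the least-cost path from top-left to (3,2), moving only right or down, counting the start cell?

20

Take (0,0) → (1,0) → (1,1) → (2,1) → (3,1) → (3,2) for a total of 1 + 3 + 3 + 5 + 2 + 6 = 20.
(Top row then right column would cost 26.)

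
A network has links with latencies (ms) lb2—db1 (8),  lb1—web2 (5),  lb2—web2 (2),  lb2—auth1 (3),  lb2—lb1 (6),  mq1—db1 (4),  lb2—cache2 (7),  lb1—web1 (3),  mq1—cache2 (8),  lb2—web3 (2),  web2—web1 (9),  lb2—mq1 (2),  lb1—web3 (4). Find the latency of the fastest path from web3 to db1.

Checking several routes:
web3→lb1→lb2→mq1→db1: 4 + 6 + 2 + 4 = 16
web3→lb1→web2→lb2→mq1→db1: 4 + 5 + 2 + 2 + 4 = 17
web3→lb2→mq1→db1: 2 + 2 + 4 = 8
web3→lb2→db1: 2 + 8 = 10
The minimum is 8 ms.

8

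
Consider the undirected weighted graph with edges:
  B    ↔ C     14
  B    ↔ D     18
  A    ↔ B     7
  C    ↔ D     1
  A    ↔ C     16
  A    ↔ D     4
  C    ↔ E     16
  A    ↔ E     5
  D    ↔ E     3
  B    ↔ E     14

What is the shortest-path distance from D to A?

Checking several routes:
D→E→A: 3 + 5 = 8
D→C→A: 1 + 16 = 17
D→A: 4
D→C→E→A: 1 + 16 + 5 = 22
The minimum is 4.

4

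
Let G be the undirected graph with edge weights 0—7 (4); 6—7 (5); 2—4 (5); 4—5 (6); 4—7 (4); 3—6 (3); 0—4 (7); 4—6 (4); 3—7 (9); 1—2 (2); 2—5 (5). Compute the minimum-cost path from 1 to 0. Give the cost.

Comparing a few candidate routes:
1 - 2 - 4 - 0: 2 + 5 + 7 = 14
1 - 2 - 5 - 4 - 0: 2 + 5 + 6 + 7 = 20
1 - 2 - 4 - 7 - 0: 2 + 5 + 4 + 4 = 15
The minimum is 14.

14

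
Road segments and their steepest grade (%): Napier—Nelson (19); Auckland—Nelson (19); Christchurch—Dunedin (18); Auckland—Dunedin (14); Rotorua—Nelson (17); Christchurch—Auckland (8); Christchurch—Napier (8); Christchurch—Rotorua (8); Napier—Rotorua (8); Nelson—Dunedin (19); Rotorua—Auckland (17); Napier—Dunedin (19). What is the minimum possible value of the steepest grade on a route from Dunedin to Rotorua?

Comparing a few candidate routes:
Dunedin-Auckland-Christchurch-Napier-Rotorua: max(14, 8, 8, 8) = 14
Dunedin-Auckland-Christchurch-Rotorua: max(14, 8, 8) = 14
Dunedin-Auckland-Rotorua: max(14, 17) = 17
Best route has worst link 14%.

14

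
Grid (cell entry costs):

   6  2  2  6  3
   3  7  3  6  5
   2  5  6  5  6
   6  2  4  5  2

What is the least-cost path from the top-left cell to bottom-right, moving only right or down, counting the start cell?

29

Take [0,0] → [1,0] → [2,0] → [2,1] → [3,1] → [3,2] → [3,3] → [3,4] for a total of 6 + 3 + 2 + 5 + 2 + 4 + 5 + 2 = 29.
For comparison, the top-then-right route costs 32.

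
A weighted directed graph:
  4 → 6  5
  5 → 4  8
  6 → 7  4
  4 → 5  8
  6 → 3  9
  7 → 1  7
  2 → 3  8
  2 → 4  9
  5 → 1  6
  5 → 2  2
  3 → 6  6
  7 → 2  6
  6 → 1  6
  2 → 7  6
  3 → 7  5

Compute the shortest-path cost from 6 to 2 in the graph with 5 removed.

Candidate routes:
6 -> 3 -> 7 -> 2: 9 + 5 + 6 = 20
6 -> 7 -> 2: 4 + 6 = 10
The minimum is 10.

10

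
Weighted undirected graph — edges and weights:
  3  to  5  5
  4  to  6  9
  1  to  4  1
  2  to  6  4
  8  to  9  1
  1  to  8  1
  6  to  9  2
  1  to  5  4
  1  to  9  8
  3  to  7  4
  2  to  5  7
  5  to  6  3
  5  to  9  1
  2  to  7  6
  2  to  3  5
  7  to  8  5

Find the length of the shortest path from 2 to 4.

Some routes from 2 to 4:
2 - 6 - 9 - 8 - 1 - 4: 4 + 2 + 1 + 1 + 1 = 9
2 - 5 - 9 - 8 - 1 - 4: 7 + 1 + 1 + 1 + 1 = 11
2 - 6 - 9 - 5 - 1 - 4: 4 + 2 + 1 + 4 + 1 = 12
2 - 5 - 1 - 4: 7 + 4 + 1 = 12
2 - 6 - 5 - 9 - 8 - 1 - 4: 4 + 3 + 1 + 1 + 1 + 1 = 11
2 - 6 - 5 - 1 - 4: 4 + 3 + 4 + 1 = 12
The minimum is 9.

9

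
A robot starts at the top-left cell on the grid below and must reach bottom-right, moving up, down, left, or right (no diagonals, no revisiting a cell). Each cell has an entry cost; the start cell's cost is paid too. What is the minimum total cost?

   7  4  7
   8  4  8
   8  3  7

Take r0c0 -> r0c1 -> r1c1 -> r2c1 -> r2c2 for a total of 7 + 4 + 4 + 3 + 7 = 25.

25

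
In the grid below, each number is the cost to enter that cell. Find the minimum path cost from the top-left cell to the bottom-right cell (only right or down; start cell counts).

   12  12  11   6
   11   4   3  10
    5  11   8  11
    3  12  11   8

One optimal route is r0c0 → r1c0 → r1c1 → r1c2 → r2c2 → r2c3 → r3c3.
Its cost is 12 + 11 + 4 + 3 + 8 + 11 + 8 = 57.

57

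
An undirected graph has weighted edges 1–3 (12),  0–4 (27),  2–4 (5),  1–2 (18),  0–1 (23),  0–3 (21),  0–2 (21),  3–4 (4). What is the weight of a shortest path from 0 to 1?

Some routes from 0 to 1:
0-1: 23
0-3-1: 21 + 12 = 33
0-2-1: 21 + 18 = 39
0-2-4-3-1: 21 + 5 + 4 + 12 = 42
0-4-3-1: 27 + 4 + 12 = 43
Best route has total 23.

23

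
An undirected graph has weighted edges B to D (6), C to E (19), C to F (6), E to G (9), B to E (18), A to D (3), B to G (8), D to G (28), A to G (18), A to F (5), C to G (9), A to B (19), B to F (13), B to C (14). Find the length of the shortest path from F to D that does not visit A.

Some routes from F to D avoiding A:
F-B-D: 13 + 6 = 19
F-C-G-D: 6 + 9 + 28 = 43
F-C-B-D: 6 + 14 + 6 = 26
F-C-G-B-D: 6 + 9 + 8 + 6 = 29
Shortest: 19.

19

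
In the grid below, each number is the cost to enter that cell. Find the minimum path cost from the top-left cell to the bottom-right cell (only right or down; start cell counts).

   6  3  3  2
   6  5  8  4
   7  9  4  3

21

Cheapest: [0,0] → [0,1] → [0,2] → [0,3] → [1,3] → [2,3]
  6 + 3 + 3 + 2 + 4 + 3 = 21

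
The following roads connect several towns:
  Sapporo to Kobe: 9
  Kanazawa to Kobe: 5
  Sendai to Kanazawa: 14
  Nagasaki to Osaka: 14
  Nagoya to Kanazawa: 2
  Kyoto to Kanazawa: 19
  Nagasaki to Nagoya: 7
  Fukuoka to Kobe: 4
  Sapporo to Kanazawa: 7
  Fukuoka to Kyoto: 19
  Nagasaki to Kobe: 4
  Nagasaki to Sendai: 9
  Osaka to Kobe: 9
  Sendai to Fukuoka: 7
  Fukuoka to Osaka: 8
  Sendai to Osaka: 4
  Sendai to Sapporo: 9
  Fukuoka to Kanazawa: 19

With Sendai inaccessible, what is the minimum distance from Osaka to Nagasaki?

13

Comparing a few candidate routes:
Osaka → Fukuoka → Kobe → Kanazawa → Nagoya → Nagasaki: 8 + 4 + 5 + 2 + 7 = 26
Osaka → Kobe → Kanazawa → Nagoya → Nagasaki: 9 + 5 + 2 + 7 = 23
Osaka → Nagasaki: 14
Osaka → Kobe → Nagasaki: 9 + 4 = 13
Osaka → Kobe → Sapporo → Kanazawa → Nagoya → Nagasaki: 9 + 9 + 7 + 2 + 7 = 34
Osaka → Fukuoka → Kobe → Nagasaki: 8 + 4 + 4 = 16
Shortest: 13.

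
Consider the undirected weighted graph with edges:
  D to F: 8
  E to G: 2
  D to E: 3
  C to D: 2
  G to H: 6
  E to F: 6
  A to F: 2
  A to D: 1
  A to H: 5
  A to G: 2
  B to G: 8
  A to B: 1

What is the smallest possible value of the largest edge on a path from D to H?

Some routes from D to H:
D - E - G - A - H: max(3, 2, 2, 5) = 5
D - E - F - A - G - H: max(3, 6, 2, 2, 6) = 6
D - A - H: max(1, 5) = 5
Best route has worst link 5.

5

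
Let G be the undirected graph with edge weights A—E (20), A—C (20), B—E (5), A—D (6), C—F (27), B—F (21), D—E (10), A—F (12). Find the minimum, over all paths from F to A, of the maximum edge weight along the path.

Routes from F to A:
F→B→E→A: max(21, 5, 20) = 21
F→C→A: max(27, 20) = 27
F→A: max(12) = 12
F→B→E→D→A: max(21, 5, 10, 6) = 21
Smallest bottleneck: 12.

12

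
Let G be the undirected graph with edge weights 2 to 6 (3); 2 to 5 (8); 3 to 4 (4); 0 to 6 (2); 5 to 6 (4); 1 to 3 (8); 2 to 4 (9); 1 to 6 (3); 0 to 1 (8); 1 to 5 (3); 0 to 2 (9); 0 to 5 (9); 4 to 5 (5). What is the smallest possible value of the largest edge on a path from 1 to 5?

Comparing a few candidate routes:
1-0-6-2-5: max(8, 2, 3, 8) = 8
1-0-6-5: max(8, 2, 4) = 8
1-6-2-5: max(3, 3, 8) = 8
1-5: max(3) = 3
1-6-5: max(3, 4) = 4
The minimum achievable maximum is 3.

3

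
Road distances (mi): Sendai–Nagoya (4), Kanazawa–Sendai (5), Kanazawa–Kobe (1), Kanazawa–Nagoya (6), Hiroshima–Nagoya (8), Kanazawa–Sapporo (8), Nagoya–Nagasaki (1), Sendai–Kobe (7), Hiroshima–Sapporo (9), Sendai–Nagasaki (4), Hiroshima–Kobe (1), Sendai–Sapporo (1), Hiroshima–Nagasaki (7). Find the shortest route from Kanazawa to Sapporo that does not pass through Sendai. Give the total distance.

8

Candidate routes:
Kanazawa -> Nagoya -> Hiroshima -> Sapporo: 6 + 8 + 9 = 23
Kanazawa -> Kobe -> Hiroshima -> Sapporo: 1 + 1 + 9 = 11
Kanazawa -> Sapporo: 8
Kanazawa -> Nagoya -> Nagasaki -> Hiroshima -> Sapporo: 6 + 1 + 7 + 9 = 23
The minimum is 8 mi.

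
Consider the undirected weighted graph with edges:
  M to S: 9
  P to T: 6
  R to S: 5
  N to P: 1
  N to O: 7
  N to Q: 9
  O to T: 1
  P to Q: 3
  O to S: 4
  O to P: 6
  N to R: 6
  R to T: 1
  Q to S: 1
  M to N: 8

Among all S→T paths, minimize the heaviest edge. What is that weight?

4

Checking several routes:
S → Q → P → N → R → T: max(1, 3, 1, 6, 1) = 6
S → Q → P → T: max(1, 3, 6) = 6
S → O → T: max(4, 1) = 4
S → Q → P → O → T: max(1, 3, 6, 1) = 6
S → R → N → P → T: max(5, 6, 1, 6) = 6
S → R → T: max(5, 1) = 5
The minimum achievable maximum is 4.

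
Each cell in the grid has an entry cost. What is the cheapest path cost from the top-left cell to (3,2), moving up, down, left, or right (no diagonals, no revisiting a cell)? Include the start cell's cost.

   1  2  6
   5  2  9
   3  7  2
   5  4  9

23

Path r0c0 r0c1 r1c1 r2c1 r2c2 r3c2: 1 + 2 + 2 + 7 + 2 + 9 = 23.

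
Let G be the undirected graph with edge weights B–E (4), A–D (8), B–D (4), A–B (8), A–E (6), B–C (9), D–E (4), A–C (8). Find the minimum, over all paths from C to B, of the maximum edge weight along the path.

Routes from C to B:
C → A → E → D → B: max(8, 6, 4, 4) = 8
C → A → B: max(8, 8) = 8
C → B: max(9) = 9
C → A → D → B: max(8, 8, 4) = 8
C → A → D → E → B: max(8, 8, 4, 4) = 8
C → A → E → B: max(8, 6, 4) = 8
The minimum achievable maximum is 8.

8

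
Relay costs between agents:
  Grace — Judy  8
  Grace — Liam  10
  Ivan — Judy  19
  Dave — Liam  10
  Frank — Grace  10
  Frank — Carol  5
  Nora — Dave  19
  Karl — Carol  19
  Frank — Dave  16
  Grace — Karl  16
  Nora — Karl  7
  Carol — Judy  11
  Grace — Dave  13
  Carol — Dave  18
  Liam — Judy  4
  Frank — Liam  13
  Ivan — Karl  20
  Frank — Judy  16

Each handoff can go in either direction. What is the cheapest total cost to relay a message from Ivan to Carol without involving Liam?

30

A few of the Ivan→Carol routes:
Ivan -> Judy -> Carol: 19 + 11 = 30
Ivan -> Karl -> Carol: 20 + 19 = 39
Ivan -> Judy -> Frank -> Carol: 19 + 16 + 5 = 40
Ivan -> Judy -> Grace -> Frank -> Carol: 19 + 8 + 10 + 5 = 42
Best route has total 30.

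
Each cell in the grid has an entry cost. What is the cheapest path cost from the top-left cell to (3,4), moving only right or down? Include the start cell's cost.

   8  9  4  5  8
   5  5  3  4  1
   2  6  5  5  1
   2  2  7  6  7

One optimal route is r0c0→r1c0→r1c1→r1c2→r1c3→r1c4→r2c4→r3c4.
Its cost is 8 + 5 + 5 + 3 + 4 + 1 + 1 + 7 = 34.
(Top row then right column would cost 43.)

34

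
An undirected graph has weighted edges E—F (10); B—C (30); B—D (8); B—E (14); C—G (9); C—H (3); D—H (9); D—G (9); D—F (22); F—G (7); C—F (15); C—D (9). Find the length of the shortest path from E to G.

17

Some routes from E to G:
E→F→G: 10 + 7 = 17
E→F→D→G: 10 + 22 + 9 = 41
E→F→C→G: 10 + 15 + 9 = 34
E→B→D→C→G: 14 + 8 + 9 + 9 = 40
E→B→D→G: 14 + 8 + 9 = 31
E→B→D→H→C→G: 14 + 8 + 9 + 3 + 9 = 43
Shortest: 17.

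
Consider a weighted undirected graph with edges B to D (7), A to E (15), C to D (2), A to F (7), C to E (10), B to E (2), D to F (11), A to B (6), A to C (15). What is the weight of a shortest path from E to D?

9

Checking several routes:
E - B - D: 2 + 7 = 9
E - C - D: 10 + 2 = 12
E - B - A - C - D: 2 + 6 + 15 + 2 = 25
Shortest: 9.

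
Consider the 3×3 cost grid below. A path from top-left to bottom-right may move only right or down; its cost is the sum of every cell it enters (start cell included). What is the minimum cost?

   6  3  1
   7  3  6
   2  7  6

22

Best path: (0,0) → (0,1) → (0,2) → (1,2) → (2,2)
Cost: 6 + 3 + 1 + 6 + 6 = 22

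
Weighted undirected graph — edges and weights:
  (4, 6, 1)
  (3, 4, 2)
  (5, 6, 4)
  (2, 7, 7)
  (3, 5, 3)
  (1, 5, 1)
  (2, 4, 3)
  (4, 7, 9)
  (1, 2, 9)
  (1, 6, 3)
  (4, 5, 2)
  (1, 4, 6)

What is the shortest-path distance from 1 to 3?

4

Comparing a few candidate routes:
1 - 5 - 4 - 3: 1 + 2 + 2 = 5
1 - 5 - 3: 1 + 3 = 4
1 - 6 - 4 - 5 - 3: 3 + 1 + 2 + 3 = 9
1 - 4 - 3: 6 + 2 = 8
1 - 6 - 4 - 3: 3 + 1 + 2 = 6
1 - 5 - 6 - 4 - 3: 1 + 4 + 1 + 2 = 8
Best route has total 4.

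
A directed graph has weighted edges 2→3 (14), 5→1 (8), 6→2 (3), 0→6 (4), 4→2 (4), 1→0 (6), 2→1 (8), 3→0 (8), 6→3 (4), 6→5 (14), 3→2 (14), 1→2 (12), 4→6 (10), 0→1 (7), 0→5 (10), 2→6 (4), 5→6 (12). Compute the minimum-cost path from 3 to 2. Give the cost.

14

Candidate routes:
3 - 0 - 6 - 5 - 1 - 2: 8 + 4 + 14 + 8 + 12 = 46
3 - 0 - 5 - 6 - 2: 8 + 10 + 12 + 3 = 33
3 - 0 - 6 - 2: 8 + 4 + 3 = 15
3 - 0 - 1 - 2: 8 + 7 + 12 = 27
3 - 2: 14
3 - 0 - 5 - 1 - 2: 8 + 10 + 8 + 12 = 38
The minimum is 14.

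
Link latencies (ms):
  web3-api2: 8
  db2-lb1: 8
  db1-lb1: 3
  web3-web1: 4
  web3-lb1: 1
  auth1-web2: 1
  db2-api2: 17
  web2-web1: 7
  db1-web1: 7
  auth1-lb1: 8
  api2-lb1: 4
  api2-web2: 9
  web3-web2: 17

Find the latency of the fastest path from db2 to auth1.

Comparing a few candidate routes:
db2→lb1→api2→web2→auth1: 8 + 4 + 9 + 1 = 22
db2→lb1→auth1: 8 + 8 = 16
db2→lb1→db1→web1→web2→auth1: 8 + 3 + 7 + 7 + 1 = 26
db2→lb1→web3→web1→web2→auth1: 8 + 1 + 4 + 7 + 1 = 21
Shortest: 16 ms.

16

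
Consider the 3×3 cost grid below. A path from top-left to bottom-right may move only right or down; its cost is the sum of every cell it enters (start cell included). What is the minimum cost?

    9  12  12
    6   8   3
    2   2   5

Best path: [0,0] [1,0] [2,0] [2,1] [2,2]
Cost: 9 + 6 + 2 + 2 + 5 = 24
(Top row then right column would cost 41.)

24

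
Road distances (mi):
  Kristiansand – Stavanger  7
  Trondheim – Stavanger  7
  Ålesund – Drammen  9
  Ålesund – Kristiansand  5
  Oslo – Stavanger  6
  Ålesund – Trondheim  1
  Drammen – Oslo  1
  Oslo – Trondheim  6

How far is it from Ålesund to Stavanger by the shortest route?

8

Checking several routes:
Ålesund → Trondheim → Oslo → Stavanger: 1 + 6 + 6 = 13
Ålesund → Drammen → Oslo → Stavanger: 9 + 1 + 6 = 16
Ålesund → Kristiansand → Stavanger: 5 + 7 = 12
Ålesund → Trondheim → Stavanger: 1 + 7 = 8
Best route has total 8 mi.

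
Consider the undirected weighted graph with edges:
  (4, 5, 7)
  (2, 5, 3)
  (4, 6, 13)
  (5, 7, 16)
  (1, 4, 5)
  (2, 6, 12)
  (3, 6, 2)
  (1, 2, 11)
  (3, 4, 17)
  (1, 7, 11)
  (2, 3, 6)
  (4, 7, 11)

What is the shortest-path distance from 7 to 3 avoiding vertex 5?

26

A few of the 7→3 routes:
7 - 1 - 2 - 3: 11 + 11 + 6 = 28
7 - 4 - 3: 11 + 17 = 28
7 - 1 - 4 - 6 - 3: 11 + 5 + 13 + 2 = 31
7 - 4 - 6 - 3: 11 + 13 + 2 = 26
Shortest: 26.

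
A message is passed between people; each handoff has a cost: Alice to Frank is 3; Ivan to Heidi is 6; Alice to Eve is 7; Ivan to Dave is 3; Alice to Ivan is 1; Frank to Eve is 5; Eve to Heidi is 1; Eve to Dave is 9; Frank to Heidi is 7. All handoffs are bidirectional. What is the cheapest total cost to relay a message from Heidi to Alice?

A few of the Heidi→Alice routes:
Heidi → Frank → Alice: 7 + 3 = 10
Heidi → Ivan → Alice: 6 + 1 = 7
Heidi → Eve → Alice: 1 + 7 = 8
Heidi → Eve → Dave → Ivan → Alice: 1 + 9 + 3 + 1 = 14
Heidi → Eve → Frank → Alice: 1 + 5 + 3 = 9
Best route has total 7.

7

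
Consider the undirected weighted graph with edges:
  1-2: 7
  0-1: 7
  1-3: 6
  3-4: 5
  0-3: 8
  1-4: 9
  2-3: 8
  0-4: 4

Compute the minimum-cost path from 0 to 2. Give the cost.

14

Some routes from 0 to 2:
0 - 3 - 2: 8 + 8 = 16
0 - 1 - 2: 7 + 7 = 14
0 - 4 - 3 - 2: 4 + 5 + 8 = 17
0 - 1 - 3 - 2: 7 + 6 + 8 = 21
0 - 4 - 1 - 2: 4 + 9 + 7 = 20
0 - 3 - 1 - 2: 8 + 6 + 7 = 21
Shortest: 14.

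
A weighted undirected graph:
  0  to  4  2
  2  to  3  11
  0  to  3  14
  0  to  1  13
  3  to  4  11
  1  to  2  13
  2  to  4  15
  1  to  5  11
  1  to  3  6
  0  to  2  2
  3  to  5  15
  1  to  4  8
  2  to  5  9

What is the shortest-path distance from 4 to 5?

13

A few of the 4→5 routes:
4 → 3 → 5: 11 + 15 = 26
4 → 0 → 2 → 5: 2 + 2 + 9 = 13
4 → 1 → 5: 8 + 11 = 19
4 → 2 → 5: 15 + 9 = 24
Best route has total 13.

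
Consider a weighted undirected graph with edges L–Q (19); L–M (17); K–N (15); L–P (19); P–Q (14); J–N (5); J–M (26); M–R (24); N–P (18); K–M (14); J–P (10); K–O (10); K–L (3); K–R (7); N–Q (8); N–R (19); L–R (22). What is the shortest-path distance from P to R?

29

Checking several routes:
P→J→N→K→R: 10 + 5 + 15 + 7 = 37
P→N→K→R: 18 + 15 + 7 = 40
P→L→K→R: 19 + 3 + 7 = 29
P→N→R: 18 + 19 = 37
P→J→N→R: 10 + 5 + 19 = 34
Shortest: 29.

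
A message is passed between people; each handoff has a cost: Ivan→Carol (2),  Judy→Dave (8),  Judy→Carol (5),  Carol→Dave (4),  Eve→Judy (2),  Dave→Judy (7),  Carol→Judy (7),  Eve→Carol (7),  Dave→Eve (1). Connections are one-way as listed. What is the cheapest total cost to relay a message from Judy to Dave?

Routes from Judy to Dave:
Judy-Dave: 8
Judy-Carol-Dave: 5 + 4 = 9
The minimum is 8.

8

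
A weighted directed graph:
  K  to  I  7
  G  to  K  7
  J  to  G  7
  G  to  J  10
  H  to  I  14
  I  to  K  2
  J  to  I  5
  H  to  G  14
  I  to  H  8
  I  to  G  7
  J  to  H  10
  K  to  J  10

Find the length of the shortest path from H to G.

14

Paths from H to G:
H→I→K→J→G: 14 + 2 + 10 + 7 = 33
H→I→G: 14 + 7 = 21
H→G: 14
The minimum is 14.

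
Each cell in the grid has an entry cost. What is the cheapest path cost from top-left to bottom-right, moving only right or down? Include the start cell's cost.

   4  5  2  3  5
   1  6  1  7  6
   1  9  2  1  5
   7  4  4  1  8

24

Cheapest: (0,0) (0,1) (0,2) (1,2) (2,2) (2,3) (3,3) (3,4)
  4 + 5 + 2 + 1 + 2 + 1 + 1 + 8 = 24
(Top row then right column would cost 38.)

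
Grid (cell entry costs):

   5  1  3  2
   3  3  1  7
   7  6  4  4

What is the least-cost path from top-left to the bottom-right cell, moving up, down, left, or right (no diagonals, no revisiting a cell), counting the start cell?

18

Take [0,0] → [0,1] → [0,2] → [1,2] → [2,2] → [2,3] for a total of 5 + 1 + 3 + 1 + 4 + 4 = 18.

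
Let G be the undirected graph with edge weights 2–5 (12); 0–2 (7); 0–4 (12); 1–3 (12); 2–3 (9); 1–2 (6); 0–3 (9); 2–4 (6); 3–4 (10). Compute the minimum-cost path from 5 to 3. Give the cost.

A few of the 5→3 routes:
5 → 2 → 4 → 3: 12 + 6 + 10 = 28
5 → 2 → 0 → 3: 12 + 7 + 9 = 28
5 → 2 → 3: 12 + 9 = 21
5 → 2 → 1 → 3: 12 + 6 + 12 = 30
5 → 2 → 4 → 0 → 3: 12 + 6 + 12 + 9 = 39
Best route has total 21.

21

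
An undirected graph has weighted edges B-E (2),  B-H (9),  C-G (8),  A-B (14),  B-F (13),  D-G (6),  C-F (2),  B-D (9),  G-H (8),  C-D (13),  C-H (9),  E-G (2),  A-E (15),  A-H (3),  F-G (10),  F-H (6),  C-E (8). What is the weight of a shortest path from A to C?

A few of the A→C routes:
A → H → G → C: 3 + 8 + 8 = 19
A → H → C: 3 + 9 = 12
A → H → F → C: 3 + 6 + 2 = 11
Shortest: 11.

11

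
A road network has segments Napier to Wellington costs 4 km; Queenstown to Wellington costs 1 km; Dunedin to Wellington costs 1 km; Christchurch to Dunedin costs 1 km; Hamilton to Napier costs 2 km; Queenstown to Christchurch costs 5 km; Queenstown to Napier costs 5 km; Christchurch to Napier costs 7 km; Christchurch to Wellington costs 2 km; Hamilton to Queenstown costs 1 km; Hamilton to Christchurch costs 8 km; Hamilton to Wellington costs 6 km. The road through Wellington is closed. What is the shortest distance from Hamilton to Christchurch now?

6

Routes from Hamilton to Christchurch avoiding Wellington:
Hamilton→Queenstown→Christchurch: 1 + 5 = 6
Hamilton→Christchurch: 8
Hamilton→Napier→Christchurch: 2 + 7 = 9
Hamilton→Queenstown→Napier→Christchurch: 1 + 5 + 7 = 13
Hamilton→Napier→Queenstown→Christchurch: 2 + 5 + 5 = 12
Best route has total 6 km.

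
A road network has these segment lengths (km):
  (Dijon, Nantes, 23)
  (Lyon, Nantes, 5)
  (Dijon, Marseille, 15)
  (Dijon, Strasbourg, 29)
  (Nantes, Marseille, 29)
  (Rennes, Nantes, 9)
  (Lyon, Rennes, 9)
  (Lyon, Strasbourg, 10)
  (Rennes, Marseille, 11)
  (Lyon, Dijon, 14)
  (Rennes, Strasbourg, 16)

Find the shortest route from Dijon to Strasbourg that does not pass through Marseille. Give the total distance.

24

Some routes from Dijon to Strasbourg avoiding Marseille:
Dijon → Nantes → Lyon → Strasbourg: 23 + 5 + 10 = 38
Dijon → Lyon → Strasbourg: 14 + 10 = 24
Dijon → Strasbourg: 29
Dijon → Lyon → Rennes → Strasbourg: 14 + 9 + 16 = 39
The minimum is 24 km.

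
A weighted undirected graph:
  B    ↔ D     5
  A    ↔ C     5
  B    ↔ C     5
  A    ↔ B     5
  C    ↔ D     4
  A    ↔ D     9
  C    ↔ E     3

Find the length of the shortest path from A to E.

8

Checking several routes:
A-D-C-E: 9 + 4 + 3 = 16
A-C-E: 5 + 3 = 8
A-B-C-E: 5 + 5 + 3 = 13
A-B-D-C-E: 5 + 5 + 4 + 3 = 17
Shortest: 8.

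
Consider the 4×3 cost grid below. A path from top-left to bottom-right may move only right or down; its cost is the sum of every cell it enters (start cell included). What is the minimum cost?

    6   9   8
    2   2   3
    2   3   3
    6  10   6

Take r0c0 -> r1c0 -> r1c1 -> r1c2 -> r2c2 -> r3c2 for a total of 6 + 2 + 2 + 3 + 3 + 6 = 22.
(Top row then right column would cost 35.)

22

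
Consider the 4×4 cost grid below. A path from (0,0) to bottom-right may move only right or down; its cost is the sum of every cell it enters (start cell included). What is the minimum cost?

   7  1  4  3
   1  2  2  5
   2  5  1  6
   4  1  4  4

21

Take [0,0] -> [0,1] -> [1,1] -> [1,2] -> [2,2] -> [3,2] -> [3,3] for a total of 7 + 1 + 2 + 2 + 1 + 4 + 4 = 21.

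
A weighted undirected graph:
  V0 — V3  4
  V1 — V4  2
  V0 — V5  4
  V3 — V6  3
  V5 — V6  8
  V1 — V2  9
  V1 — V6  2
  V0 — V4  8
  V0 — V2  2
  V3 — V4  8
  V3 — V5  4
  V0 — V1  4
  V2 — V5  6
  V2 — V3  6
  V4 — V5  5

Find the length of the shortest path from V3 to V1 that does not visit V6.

Some routes from V3 to V1 avoiding V6:
V3→V4→V1: 8 + 2 = 10
V3→V5→V4→V1: 4 + 5 + 2 = 11
V3→V2→V0→V1: 6 + 2 + 4 = 12
V3→V0→V4→V1: 4 + 8 + 2 = 14
V3→V0→V1: 4 + 4 = 8
V3→V5→V0→V1: 4 + 4 + 4 = 12
Best route has total 8.

8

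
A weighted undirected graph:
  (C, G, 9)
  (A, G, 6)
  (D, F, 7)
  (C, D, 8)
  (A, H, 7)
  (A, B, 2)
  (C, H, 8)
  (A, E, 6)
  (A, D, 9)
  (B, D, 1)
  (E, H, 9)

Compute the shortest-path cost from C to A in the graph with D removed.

15

Paths from C to A avoiding D:
C → H → A: 8 + 7 = 15
C → G → A: 9 + 6 = 15
C → H → E → A: 8 + 9 + 6 = 23
Best route has total 15.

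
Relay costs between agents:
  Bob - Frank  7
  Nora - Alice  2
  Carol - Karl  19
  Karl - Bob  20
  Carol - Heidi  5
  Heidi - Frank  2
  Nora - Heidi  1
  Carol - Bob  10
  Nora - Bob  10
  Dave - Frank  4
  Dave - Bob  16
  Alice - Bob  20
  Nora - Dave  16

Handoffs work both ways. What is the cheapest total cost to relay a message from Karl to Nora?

25

A few of the Karl→Nora routes:
Karl → Bob → Nora: 20 + 10 = 30
Karl → Carol → Heidi → Nora: 19 + 5 + 1 = 25
Karl → Bob → Frank → Heidi → Nora: 20 + 7 + 2 + 1 = 30
Karl → Bob → Carol → Heidi → Nora: 20 + 10 + 5 + 1 = 36
Karl → Carol → Bob → Nora: 19 + 10 + 10 = 39
The minimum is 25.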